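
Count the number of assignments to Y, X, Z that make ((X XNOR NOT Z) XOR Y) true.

Satisfying assignments: (0,0,1), (0,1,0), (1,0,0), (1,1,1)
Count: 4 out of 8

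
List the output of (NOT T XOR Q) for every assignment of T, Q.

T | Q | Output
--------------
0 | 0 | 1
0 | 1 | 0
1 | 0 | 0
1 | 1 | 1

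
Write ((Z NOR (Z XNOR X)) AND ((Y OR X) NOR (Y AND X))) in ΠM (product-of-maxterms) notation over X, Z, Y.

ΠM(0, 1, 2, 3, 4, 5, 6, 7) = (X OR Z OR Y) AND (X OR Z OR NOT Y) AND (X OR NOT Z OR Y) AND (X OR NOT Z OR NOT Y) AND (NOT X OR Z OR Y) AND (NOT X OR Z OR NOT Y) AND (NOT X OR NOT Z OR Y) AND (NOT X OR NOT Z OR NOT Y)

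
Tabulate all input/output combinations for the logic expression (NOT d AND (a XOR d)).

a | d | Output
--------------
0 | 0 | 0
0 | 1 | 0
1 | 0 | 1
1 | 1 | 0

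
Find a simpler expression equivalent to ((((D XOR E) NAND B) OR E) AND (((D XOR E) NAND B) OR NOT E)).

By distribution ((E OR v) AND (E OR NOT v) = E):
= ((D XOR E) NAND B)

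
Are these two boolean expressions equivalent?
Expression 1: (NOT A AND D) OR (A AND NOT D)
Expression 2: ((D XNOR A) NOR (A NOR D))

Yes, they are equivalent — the two output columns agree on all 4 assignments:
A | D | Expression 1 | Expression 2
-----------------------------------
0 | 0 | 0 | 0
0 | 1 | 1 | 1
1 | 0 | 1 | 1
1 | 1 | 0 | 0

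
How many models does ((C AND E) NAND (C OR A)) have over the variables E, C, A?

Satisfying assignments: (0,0,0), (0,0,1), (0,1,0), (0,1,1), (1,0,0), (1,0,1)
Count: 6 out of 8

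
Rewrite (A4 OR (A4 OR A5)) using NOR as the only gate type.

((A4 NOR ((A4 NOR A5) NOR (A4 NOR A5))) NOR (A4 NOR ((A4 NOR A5) NOR (A4 NOR A5))))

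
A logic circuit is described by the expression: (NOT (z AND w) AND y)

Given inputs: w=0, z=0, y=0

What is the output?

Substituting: (NOT (0 AND 0) AND 0)
= 0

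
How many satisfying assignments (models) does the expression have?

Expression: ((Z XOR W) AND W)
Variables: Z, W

Satisfying assignments: (0,1)
Count: 1 out of 4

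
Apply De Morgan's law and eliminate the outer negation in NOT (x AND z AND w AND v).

NOT x OR NOT z OR NOT w OR NOT v
De Morgan's: NOT(AND of terms) = OR of negations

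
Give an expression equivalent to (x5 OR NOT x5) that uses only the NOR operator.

((x5 NOR (x5 NOR x5)) NOR (x5 NOR (x5 NOR x5)))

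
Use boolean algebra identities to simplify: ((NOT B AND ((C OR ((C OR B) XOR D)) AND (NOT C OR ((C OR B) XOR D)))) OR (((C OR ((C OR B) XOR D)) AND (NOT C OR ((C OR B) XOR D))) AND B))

By distribution ((E AND v) OR (E AND NOT v) = E) then distribution ((E OR v) AND (E OR NOT v) = E):
= ((C OR B) XOR D)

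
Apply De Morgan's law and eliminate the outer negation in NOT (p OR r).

NOT p AND NOT r
De Morgan's: NOT(OR of terms) = AND of negations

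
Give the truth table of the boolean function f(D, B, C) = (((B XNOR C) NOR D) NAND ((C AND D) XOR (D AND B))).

D | B | C | Output
------------------
0 | 0 | 0 | 1
0 | 0 | 1 | 1
0 | 1 | 0 | 1
0 | 1 | 1 | 1
1 | 0 | 0 | 1
1 | 0 | 1 | 1
1 | 1 | 0 | 1
1 | 1 | 1 | 1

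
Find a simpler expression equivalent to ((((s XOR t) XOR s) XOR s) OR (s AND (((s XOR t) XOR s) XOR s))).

By absorption (E OR (E AND v) = E) then XOR self-cancellation ((E XOR v) XOR v = E):
= (s XOR t)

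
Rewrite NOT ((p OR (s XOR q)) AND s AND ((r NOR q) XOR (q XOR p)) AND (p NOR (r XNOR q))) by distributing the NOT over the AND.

NOT (p OR (s XOR q)) OR NOT s OR NOT ((r NOR q) XOR (q XOR p)) OR NOT (p NOR (r XNOR q))
De Morgan's: NOT(AND of terms) = OR of negations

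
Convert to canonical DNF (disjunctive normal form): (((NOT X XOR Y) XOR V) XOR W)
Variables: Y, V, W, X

(NOT Y AND NOT V AND NOT W AND NOT X) OR (NOT Y AND NOT V AND W AND X) OR (NOT Y AND V AND NOT W AND X) OR (NOT Y AND V AND W AND NOT X) OR (Y AND NOT V AND NOT W AND X) OR (Y AND NOT V AND W AND NOT X) OR (Y AND V AND NOT W AND NOT X) OR (Y AND V AND W AND X)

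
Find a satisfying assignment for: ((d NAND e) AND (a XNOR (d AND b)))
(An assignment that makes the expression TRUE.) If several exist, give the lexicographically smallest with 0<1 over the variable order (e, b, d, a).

e=0, b=0, d=0, a=0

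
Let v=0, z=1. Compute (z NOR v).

Substituting: (1 NOR 0)
= 0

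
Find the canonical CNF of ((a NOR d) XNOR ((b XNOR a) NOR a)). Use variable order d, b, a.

(d OR b OR a) AND (NOT d OR NOT b OR a)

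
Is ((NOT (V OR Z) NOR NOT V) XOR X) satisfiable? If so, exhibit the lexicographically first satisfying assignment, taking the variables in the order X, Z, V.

X=0, Z=0, V=1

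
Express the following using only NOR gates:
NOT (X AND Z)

(((X NOR X) NOR (Z NOR Z)) NOR ((X NOR X) NOR (Z NOR Z)))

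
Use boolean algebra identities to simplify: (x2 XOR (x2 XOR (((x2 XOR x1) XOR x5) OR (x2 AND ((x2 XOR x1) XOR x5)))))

By XOR self-cancellation ((E XOR v) XOR v = E) then absorption (E OR (E AND v) = E):
= ((x2 XOR x1) XOR x5)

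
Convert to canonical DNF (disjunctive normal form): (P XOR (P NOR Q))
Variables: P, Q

(NOT P AND NOT Q) OR (P AND NOT Q) OR (P AND Q)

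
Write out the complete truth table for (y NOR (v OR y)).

y | v | Output
--------------
0 | 0 | 1
0 | 1 | 0
1 | 0 | 0
1 | 1 | 0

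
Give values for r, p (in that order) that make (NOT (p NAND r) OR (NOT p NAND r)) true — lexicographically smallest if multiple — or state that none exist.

r=0, p=0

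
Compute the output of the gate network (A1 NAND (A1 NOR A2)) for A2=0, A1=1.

Substituting: (1 NAND (1 NOR 0))
= 1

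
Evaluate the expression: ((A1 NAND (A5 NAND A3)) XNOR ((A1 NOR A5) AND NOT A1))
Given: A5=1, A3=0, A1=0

Substituting: ((0 NAND (1 NAND 0)) XNOR ((0 NOR 1) AND NOT 0))
= 0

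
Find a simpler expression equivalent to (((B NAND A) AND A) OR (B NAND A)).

By absorption (E OR (E AND v) = E):
= (B NAND A)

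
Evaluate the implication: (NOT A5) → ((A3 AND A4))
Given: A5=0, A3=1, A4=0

Antecedent (NOT A5) = 1; consequent ((A3 AND A4)) = 0.
1 → 0 = 0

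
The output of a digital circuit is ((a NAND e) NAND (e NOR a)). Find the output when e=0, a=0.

Substituting: ((0 NAND 0) NAND (0 NOR 0))
= 0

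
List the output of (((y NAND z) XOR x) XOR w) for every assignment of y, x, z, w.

y | x | z | w | Output
----------------------
0 | 0 | 0 | 0 | 1
0 | 0 | 0 | 1 | 0
0 | 0 | 1 | 0 | 1
0 | 0 | 1 | 1 | 0
0 | 1 | 0 | 0 | 0
0 | 1 | 0 | 1 | 1
0 | 1 | 1 | 0 | 0
0 | 1 | 1 | 1 | 1
1 | 0 | 0 | 0 | 1
1 | 0 | 0 | 1 | 0
1 | 0 | 1 | 0 | 0
1 | 0 | 1 | 1 | 1
1 | 1 | 0 | 0 | 0
1 | 1 | 0 | 1 | 1
1 | 1 | 1 | 0 | 1
1 | 1 | 1 | 1 | 0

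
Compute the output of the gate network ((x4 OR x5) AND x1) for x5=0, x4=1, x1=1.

Substituting: ((1 OR 0) AND 1)
= 1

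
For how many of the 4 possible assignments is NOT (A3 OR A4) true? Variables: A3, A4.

Satisfying assignments: (0,0)
Count: 1 out of 4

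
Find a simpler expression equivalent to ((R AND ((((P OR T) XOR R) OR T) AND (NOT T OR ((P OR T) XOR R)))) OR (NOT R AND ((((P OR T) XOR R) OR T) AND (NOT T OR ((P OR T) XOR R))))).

By distribution ((E AND v) OR (E AND NOT v) = E) then distribution ((E OR v) AND (E OR NOT v) = E):
= ((P OR T) XOR R)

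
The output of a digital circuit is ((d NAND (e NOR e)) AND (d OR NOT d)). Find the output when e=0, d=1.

Substituting: ((1 NAND (0 NOR 0)) AND (1 OR NOT 1))
= 0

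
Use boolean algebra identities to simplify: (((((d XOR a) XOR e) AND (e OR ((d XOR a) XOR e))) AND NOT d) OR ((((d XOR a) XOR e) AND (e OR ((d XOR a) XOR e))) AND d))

By distribution ((E AND v) OR (E AND NOT v) = E) then absorption (E AND (E OR v) = E):
= ((d XOR a) XOR e)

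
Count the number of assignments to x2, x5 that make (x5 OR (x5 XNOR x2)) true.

Satisfying assignments: (0,0), (0,1), (1,1)
Count: 3 out of 4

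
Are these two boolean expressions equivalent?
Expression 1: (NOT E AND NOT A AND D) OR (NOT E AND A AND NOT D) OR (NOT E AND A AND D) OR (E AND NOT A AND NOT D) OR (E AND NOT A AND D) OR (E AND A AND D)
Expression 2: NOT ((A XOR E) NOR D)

Yes, they are equivalent — the two output columns agree on all 8 assignments:
E | A | D | Expression 1 | Expression 2
---------------------------------------
0 | 0 | 0 | 0 | 0
0 | 0 | 1 | 1 | 1
0 | 1 | 0 | 1 | 1
0 | 1 | 1 | 1 | 1
1 | 0 | 0 | 1 | 1
1 | 0 | 1 | 1 | 1
1 | 1 | 0 | 0 | 0
1 | 1 | 1 | 1 | 1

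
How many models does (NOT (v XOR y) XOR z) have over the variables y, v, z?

Satisfying assignments: (0,0,0), (0,1,1), (1,0,1), (1,1,0)
Count: 4 out of 8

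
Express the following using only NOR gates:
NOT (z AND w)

(((z NOR z) NOR (w NOR w)) NOR ((z NOR z) NOR (w NOR w)))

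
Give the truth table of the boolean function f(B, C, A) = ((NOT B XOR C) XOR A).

B | C | A | Output
------------------
0 | 0 | 0 | 1
0 | 0 | 1 | 0
0 | 1 | 0 | 0
0 | 1 | 1 | 1
1 | 0 | 0 | 0
1 | 0 | 1 | 1
1 | 1 | 0 | 1
1 | 1 | 1 | 0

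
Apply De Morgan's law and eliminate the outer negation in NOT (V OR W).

NOT V AND NOT W
De Morgan's: NOT(OR of terms) = AND of negations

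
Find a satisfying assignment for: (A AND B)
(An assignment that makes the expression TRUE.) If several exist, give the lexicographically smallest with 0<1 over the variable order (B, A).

B=1, A=1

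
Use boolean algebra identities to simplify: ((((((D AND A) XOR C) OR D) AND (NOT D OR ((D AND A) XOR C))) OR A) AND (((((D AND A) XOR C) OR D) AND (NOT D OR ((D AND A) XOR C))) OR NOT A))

By distribution ((E OR v) AND (E OR NOT v) = E) then distribution ((E OR v) AND (E OR NOT v) = E):
= ((D AND A) XOR C)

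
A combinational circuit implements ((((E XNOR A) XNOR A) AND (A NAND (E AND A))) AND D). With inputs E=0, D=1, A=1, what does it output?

Substituting: ((((0 XNOR 1) XNOR 1) AND (1 NAND (0 AND 1))) AND 1)
= 0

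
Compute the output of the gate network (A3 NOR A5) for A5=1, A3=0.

Substituting: (0 NOR 1)
= 0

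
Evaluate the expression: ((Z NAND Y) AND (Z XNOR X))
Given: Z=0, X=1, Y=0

Substituting: ((0 NAND 0) AND (0 XNOR 1))
= 0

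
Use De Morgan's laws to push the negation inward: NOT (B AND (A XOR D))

NOT B OR NOT (A XOR D)
De Morgan's: NOT(AND of terms) = OR of negations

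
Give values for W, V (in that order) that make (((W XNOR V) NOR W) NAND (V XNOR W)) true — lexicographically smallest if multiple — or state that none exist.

W=0, V=0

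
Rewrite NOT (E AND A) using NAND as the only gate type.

(((E NAND A) NAND (E NAND A)) NAND ((E NAND A) NAND (E NAND A)))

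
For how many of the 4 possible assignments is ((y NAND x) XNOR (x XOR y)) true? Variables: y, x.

Satisfying assignments: (0,1), (1,0), (1,1)
Count: 3 out of 4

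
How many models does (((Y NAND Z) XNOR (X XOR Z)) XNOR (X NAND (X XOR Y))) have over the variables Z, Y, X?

Satisfying assignments: (0,1,1), (1,0,0), (1,0,1), (1,1,1)
Count: 4 out of 8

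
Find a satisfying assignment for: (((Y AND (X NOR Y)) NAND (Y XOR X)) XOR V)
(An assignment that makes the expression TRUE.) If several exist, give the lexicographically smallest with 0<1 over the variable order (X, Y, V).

X=0, Y=0, V=0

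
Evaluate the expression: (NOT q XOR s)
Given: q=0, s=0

Substituting: (NOT 0 XOR 0)
= 1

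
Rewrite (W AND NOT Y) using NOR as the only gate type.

((W NOR W) NOR ((Y NOR Y) NOR (Y NOR Y)))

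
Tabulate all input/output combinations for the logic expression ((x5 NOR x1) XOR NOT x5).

x1 | x5 | Output
----------------
0 | 0 | 0
0 | 1 | 0
1 | 0 | 1
1 | 1 | 0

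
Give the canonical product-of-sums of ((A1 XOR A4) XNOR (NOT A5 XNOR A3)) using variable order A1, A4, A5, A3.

ΠM(1, 2, 4, 7, 8, 11, 13, 14) = (A1 OR A4 OR A5 OR NOT A3) AND (A1 OR A4 OR NOT A5 OR A3) AND (A1 OR NOT A4 OR A5 OR A3) AND (A1 OR NOT A4 OR NOT A5 OR NOT A3) AND (NOT A1 OR A4 OR A5 OR A3) AND (NOT A1 OR A4 OR NOT A5 OR NOT A3) AND (NOT A1 OR NOT A4 OR A5 OR NOT A3) AND (NOT A1 OR NOT A4 OR NOT A5 OR A3)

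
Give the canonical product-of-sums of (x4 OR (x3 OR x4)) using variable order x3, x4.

ΠM(0) = (x3 OR x4)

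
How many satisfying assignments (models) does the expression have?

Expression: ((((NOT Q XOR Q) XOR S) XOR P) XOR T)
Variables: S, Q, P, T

Satisfying assignments: (0,0,0,0), (0,0,1,1), (0,1,0,0), (0,1,1,1), (1,0,0,1), (1,0,1,0), (1,1,0,1), (1,1,1,0)
Count: 8 out of 16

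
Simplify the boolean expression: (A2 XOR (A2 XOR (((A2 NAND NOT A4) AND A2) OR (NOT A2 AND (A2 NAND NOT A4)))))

By XOR self-cancellation ((E XOR v) XOR v = E) then distribution ((E AND v) OR (E AND NOT v) = E):
= (A2 NAND NOT A4)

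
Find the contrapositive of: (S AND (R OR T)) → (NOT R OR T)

Contrapositive: NOT (NOT R OR T) → NOT (S AND (R OR T))
Note: A statement and its contrapositive are logically equivalent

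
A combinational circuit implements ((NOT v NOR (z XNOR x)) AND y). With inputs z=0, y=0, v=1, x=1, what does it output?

Substituting: ((NOT 1 NOR (0 XNOR 1)) AND 0)
= 0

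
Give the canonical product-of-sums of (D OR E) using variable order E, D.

ΠM(0) = (E OR D)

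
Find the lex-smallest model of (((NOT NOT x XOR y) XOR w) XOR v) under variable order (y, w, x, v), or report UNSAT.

y=0, w=0, x=0, v=1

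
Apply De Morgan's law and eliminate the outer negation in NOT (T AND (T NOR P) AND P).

NOT T OR NOT (T NOR P) OR NOT P
De Morgan's: NOT(AND of terms) = OR of negations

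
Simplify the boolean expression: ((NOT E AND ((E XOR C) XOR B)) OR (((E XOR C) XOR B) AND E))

By distribution ((E AND v) OR (E AND NOT v) = E):
= ((E XOR C) XOR B)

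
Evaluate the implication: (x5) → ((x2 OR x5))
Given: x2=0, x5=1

Antecedent (x5) = 1; consequent ((x2 OR x5)) = 1.
1 → 1 = 1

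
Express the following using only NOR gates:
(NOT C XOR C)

(((((C NOR C) NOR C) NOR ((C NOR C) NOR C)) NOR (((C NOR C) NOR C) NOR ((C NOR C) NOR C))) NOR (((((C NOR C) NOR (C NOR C)) NOR (C NOR C)) NOR (((C NOR C) NOR (C NOR C)) NOR (C NOR C))) NOR ((((C NOR C) NOR (C NOR C)) NOR (C NOR C)) NOR (((C NOR C) NOR (C NOR C)) NOR (C NOR C)))))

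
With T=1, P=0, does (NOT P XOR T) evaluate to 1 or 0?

Substituting: (NOT 0 XOR 1)
= 0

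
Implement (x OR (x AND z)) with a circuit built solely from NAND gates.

((x NAND x) NAND (((x NAND z) NAND (x NAND z)) NAND ((x NAND z) NAND (x NAND z))))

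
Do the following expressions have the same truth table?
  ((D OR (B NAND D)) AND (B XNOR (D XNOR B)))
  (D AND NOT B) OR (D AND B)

Yes, they are equivalent — the two output columns agree on all 4 assignments:
D | B | Expression 1 | Expression 2
-----------------------------------
0 | 0 | 0 | 0
0 | 1 | 0 | 0
1 | 0 | 1 | 1
1 | 1 | 1 | 1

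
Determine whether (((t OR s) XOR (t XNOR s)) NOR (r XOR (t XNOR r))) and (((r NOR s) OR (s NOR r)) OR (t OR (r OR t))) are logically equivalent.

No. Counterexample: with t=0, r=0, s=0, Expression 1 = 0 but Expression 2 = 1.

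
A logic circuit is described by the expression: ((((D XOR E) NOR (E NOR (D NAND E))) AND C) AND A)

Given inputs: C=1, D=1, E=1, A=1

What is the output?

Substituting: ((((1 XOR 1) NOR (1 NOR (1 NAND 1))) AND 1) AND 1)
= 1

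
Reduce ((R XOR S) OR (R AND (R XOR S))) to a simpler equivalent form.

By absorption (E OR (E AND v) = E):
= (R XOR S)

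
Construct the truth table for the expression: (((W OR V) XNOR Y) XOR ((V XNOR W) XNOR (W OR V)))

V | W | Y | Output
------------------
0 | 0 | 0 | 1
0 | 0 | 1 | 0
0 | 1 | 0 | 0
0 | 1 | 1 | 1
1 | 0 | 0 | 0
1 | 0 | 1 | 1
1 | 1 | 0 | 1
1 | 1 | 1 | 0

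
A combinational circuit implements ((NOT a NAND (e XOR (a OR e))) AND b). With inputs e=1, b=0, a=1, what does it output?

Substituting: ((NOT 1 NAND (1 XOR (1 OR 1))) AND 0)
= 0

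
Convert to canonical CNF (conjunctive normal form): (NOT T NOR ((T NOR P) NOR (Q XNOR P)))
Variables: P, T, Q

(P OR T OR Q) AND (P OR T OR NOT Q) AND (P OR NOT T OR NOT Q) AND (NOT P OR T OR Q) AND (NOT P OR T OR NOT Q) AND (NOT P OR NOT T OR Q)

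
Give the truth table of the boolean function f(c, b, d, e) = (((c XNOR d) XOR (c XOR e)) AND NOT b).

c | b | d | e | Output
----------------------
0 | 0 | 0 | 0 | 1
0 | 0 | 0 | 1 | 0
0 | 0 | 1 | 0 | 0
0 | 0 | 1 | 1 | 1
0 | 1 | 0 | 0 | 0
0 | 1 | 0 | 1 | 0
0 | 1 | 1 | 0 | 0
0 | 1 | 1 | 1 | 0
1 | 0 | 0 | 0 | 1
1 | 0 | 0 | 1 | 0
1 | 0 | 1 | 0 | 0
1 | 0 | 1 | 1 | 1
1 | 1 | 0 | 0 | 0
1 | 1 | 0 | 1 | 0
1 | 1 | 1 | 0 | 0
1 | 1 | 1 | 1 | 0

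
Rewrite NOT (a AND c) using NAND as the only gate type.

(((a NAND c) NAND (a NAND c)) NAND ((a NAND c) NAND (a NAND c)))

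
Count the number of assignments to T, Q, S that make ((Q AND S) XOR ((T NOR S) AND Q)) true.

Satisfying assignments: (0,1,0), (0,1,1), (1,1,1)
Count: 3 out of 8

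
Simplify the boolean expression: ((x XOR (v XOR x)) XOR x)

By XOR self-cancellation ((E XOR v) XOR v = E):
= (v XOR x)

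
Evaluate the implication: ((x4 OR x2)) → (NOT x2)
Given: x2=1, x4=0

Antecedent ((x4 OR x2)) = 1; consequent (NOT x2) = 0.
1 → 0 = 0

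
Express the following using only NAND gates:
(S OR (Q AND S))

((S NAND S) NAND (((Q NAND S) NAND (Q NAND S)) NAND ((Q NAND S) NAND (Q NAND S))))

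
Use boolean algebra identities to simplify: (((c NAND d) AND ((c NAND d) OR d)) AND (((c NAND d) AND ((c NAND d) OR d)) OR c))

By absorption (E AND (E OR v) = E) then absorption (E AND (E OR v) = E):
= (c NAND d)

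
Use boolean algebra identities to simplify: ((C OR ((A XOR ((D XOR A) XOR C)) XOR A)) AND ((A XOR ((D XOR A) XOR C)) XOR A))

By absorption (E AND (E OR v) = E) then XOR self-cancellation ((E XOR v) XOR v = E):
= ((D XOR A) XOR C)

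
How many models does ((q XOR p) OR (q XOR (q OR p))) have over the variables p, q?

Satisfying assignments: (0,1), (1,0)
Count: 2 out of 4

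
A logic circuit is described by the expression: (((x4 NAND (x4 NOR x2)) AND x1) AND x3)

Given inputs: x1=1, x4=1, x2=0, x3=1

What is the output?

Substituting: (((1 NAND (1 NOR 0)) AND 1) AND 1)
= 1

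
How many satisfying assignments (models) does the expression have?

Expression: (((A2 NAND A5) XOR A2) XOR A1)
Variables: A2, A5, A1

Satisfying assignments: (0,0,0), (0,1,0), (1,0,1), (1,1,0)
Count: 4 out of 8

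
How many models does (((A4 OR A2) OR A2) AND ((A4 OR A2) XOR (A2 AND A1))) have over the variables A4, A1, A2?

Satisfying assignments: (0,0,1), (1,0,0), (1,0,1), (1,1,0)
Count: 4 out of 8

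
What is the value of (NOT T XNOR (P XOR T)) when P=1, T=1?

Substituting: (NOT 1 XNOR (1 XOR 1))
= 1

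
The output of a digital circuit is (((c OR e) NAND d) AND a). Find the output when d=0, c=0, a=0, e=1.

Substituting: (((0 OR 1) NAND 0) AND 0)
= 0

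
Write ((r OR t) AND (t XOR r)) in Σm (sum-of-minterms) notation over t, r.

Σm(1, 2) = (NOT t AND r) OR (t AND NOT r)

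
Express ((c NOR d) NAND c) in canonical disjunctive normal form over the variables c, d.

(NOT c AND NOT d) OR (NOT c AND d) OR (c AND NOT d) OR (c AND d)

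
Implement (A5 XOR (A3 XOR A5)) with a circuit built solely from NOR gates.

((((A5 NOR ((((A3 NOR A5) NOR (A3 NOR A5)) NOR ((A3 NOR A5) NOR (A3 NOR A5))) NOR ((((A3 NOR A3) NOR (A5 NOR A5)) NOR ((A3 NOR A3) NOR (A5 NOR A5))) NOR (((A3 NOR A3) NOR (A5 NOR A5)) NOR ((A3 NOR A3) NOR (A5 NOR A5)))))) NOR (A5 NOR ((((A3 NOR A5) NOR (A3 NOR A5)) NOR ((A3 NOR A5) NOR (A3 NOR A5))) NOR ((((A3 NOR A3) NOR (A5 NOR A5)) NOR ((A3 NOR A3) NOR (A5 NOR A5))) NOR (((A3 NOR A3) NOR (A5 NOR A5)) NOR ((A3 NOR A3) NOR (A5 NOR A5))))))) NOR ((A5 NOR ((((A3 NOR A5) NOR (A3 NOR A5)) NOR ((A3 NOR A5) NOR (A3 NOR A5))) NOR ((((A3 NOR A3) NOR (A5 NOR A5)) NOR ((A3 NOR A3) NOR (A5 NOR A5))) NOR (((A3 NOR A3) NOR (A5 NOR A5)) NOR ((A3 NOR A3) NOR (A5 NOR A5)))))) NOR (A5 NOR ((((A3 NOR A5) NOR (A3 NOR A5)) NOR ((A3 NOR A5) NOR (A3 NOR A5))) NOR ((((A3 NOR A3) NOR (A5 NOR A5)) NOR ((A3 NOR A3) NOR (A5 NOR A5))) NOR (((A3 NOR A3) NOR (A5 NOR A5)) NOR ((A3 NOR A3) NOR (A5 NOR A5)))))))) NOR ((((A5 NOR A5) NOR (((((A3 NOR A5) NOR (A3 NOR A5)) NOR ((A3 NOR A5) NOR (A3 NOR A5))) NOR ((((A3 NOR A3) NOR (A5 NOR A5)) NOR ((A3 NOR A3) NOR (A5 NOR A5))) NOR (((A3 NOR A3) NOR (A5 NOR A5)) NOR ((A3 NOR A3) NOR (A5 NOR A5))))) NOR ((((A3 NOR A5) NOR (A3 NOR A5)) NOR ((A3 NOR A5) NOR (A3 NOR A5))) NOR ((((A3 NOR A3) NOR (A5 NOR A5)) NOR ((A3 NOR A3) NOR (A5 NOR A5))) NOR (((A3 NOR A3) NOR (A5 NOR A5)) NOR ((A3 NOR A3) NOR (A5 NOR A5))))))) NOR ((A5 NOR A5) NOR (((((A3 NOR A5) NOR (A3 NOR A5)) NOR ((A3 NOR A5) NOR (A3 NOR A5))) NOR ((((A3 NOR A3) NOR (A5 NOR A5)) NOR ((A3 NOR A3) NOR (A5 NOR A5))) NOR (((A3 NOR A3) NOR (A5 NOR A5)) NOR ((A3 NOR A3) NOR (A5 NOR A5))))) NOR ((((A3 NOR A5) NOR (A3 NOR A5)) NOR ((A3 NOR A5) NOR (A3 NOR A5))) NOR ((((A3 NOR A3) NOR (A5 NOR A5)) NOR ((A3 NOR A3) NOR (A5 NOR A5))) NOR (((A3 NOR A3) NOR (A5 NOR A5)) NOR ((A3 NOR A3) NOR (A5 NOR A5)))))))) NOR (((A5 NOR A5) NOR (((((A3 NOR A5) NOR (A3 NOR A5)) NOR ((A3 NOR A5) NOR (A3 NOR A5))) NOR ((((A3 NOR A3) NOR (A5 NOR A5)) NOR ((A3 NOR A3) NOR (A5 NOR A5))) NOR (((A3 NOR A3) NOR (A5 NOR A5)) NOR ((A3 NOR A3) NOR (A5 NOR A5))))) NOR ((((A3 NOR A5) NOR (A3 NOR A5)) NOR ((A3 NOR A5) NOR (A3 NOR A5))) NOR ((((A3 NOR A3) NOR (A5 NOR A5)) NOR ((A3 NOR A3) NOR (A5 NOR A5))) NOR (((A3 NOR A3) NOR (A5 NOR A5)) NOR ((A3 NOR A3) NOR (A5 NOR A5))))))) NOR ((A5 NOR A5) NOR (((((A3 NOR A5) NOR (A3 NOR A5)) NOR ((A3 NOR A5) NOR (A3 NOR A5))) NOR ((((A3 NOR A3) NOR (A5 NOR A5)) NOR ((A3 NOR A3) NOR (A5 NOR A5))) NOR (((A3 NOR A3) NOR (A5 NOR A5)) NOR ((A3 NOR A3) NOR (A5 NOR A5))))) NOR ((((A3 NOR A5) NOR (A3 NOR A5)) NOR ((A3 NOR A5) NOR (A3 NOR A5))) NOR ((((A3 NOR A3) NOR (A5 NOR A5)) NOR ((A3 NOR A3) NOR (A5 NOR A5))) NOR (((A3 NOR A3) NOR (A5 NOR A5)) NOR ((A3 NOR A3) NOR (A5 NOR A5))))))))))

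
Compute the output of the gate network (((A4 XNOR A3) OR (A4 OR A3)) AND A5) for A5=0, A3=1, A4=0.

Substituting: (((0 XNOR 1) OR (0 OR 1)) AND 0)
= 0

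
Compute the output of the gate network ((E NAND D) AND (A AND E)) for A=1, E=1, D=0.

Substituting: ((1 NAND 0) AND (1 AND 1))
= 1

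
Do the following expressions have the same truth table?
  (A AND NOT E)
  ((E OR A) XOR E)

Yes, they are equivalent — the two output columns agree on all 4 assignments:
A | E | Expression 1 | Expression 2
-----------------------------------
0 | 0 | 0 | 0
0 | 1 | 0 | 0
1 | 0 | 1 | 1
1 | 1 | 0 | 0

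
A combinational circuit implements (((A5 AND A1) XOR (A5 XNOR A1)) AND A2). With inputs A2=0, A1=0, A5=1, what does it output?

Substituting: (((1 AND 0) XOR (1 XNOR 0)) AND 0)
= 0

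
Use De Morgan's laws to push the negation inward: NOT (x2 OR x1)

NOT x2 AND NOT x1
De Morgan's: NOT(OR of terms) = AND of negations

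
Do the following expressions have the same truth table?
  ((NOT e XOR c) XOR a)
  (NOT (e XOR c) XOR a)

Yes, they are equivalent — the two output columns agree on all 8 assignments:
c | a | e | Expression 1 | Expression 2
---------------------------------------
0 | 0 | 0 | 1 | 1
0 | 0 | 1 | 0 | 0
0 | 1 | 0 | 0 | 0
0 | 1 | 1 | 1 | 1
1 | 0 | 0 | 0 | 0
1 | 0 | 1 | 1 | 1
1 | 1 | 0 | 1 | 1
1 | 1 | 1 | 0 | 0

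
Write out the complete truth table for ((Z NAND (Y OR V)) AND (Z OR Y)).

Y | Z | V | Output
------------------
0 | 0 | 0 | 0
0 | 0 | 1 | 0
0 | 1 | 0 | 1
0 | 1 | 1 | 0
1 | 0 | 0 | 1
1 | 0 | 1 | 1
1 | 1 | 0 | 0
1 | 1 | 1 | 0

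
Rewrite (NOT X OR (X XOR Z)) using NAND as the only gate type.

(((X NAND X) NAND (X NAND X)) NAND (((X NAND (X NAND Z)) NAND (Z NAND (X NAND Z))) NAND ((X NAND (X NAND Z)) NAND (Z NAND (X NAND Z)))))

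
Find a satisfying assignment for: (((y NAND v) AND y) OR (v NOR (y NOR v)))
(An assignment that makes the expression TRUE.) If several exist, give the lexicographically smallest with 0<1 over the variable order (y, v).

y=1, v=0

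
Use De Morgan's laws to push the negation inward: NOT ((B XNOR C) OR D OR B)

NOT (B XNOR C) AND NOT D AND NOT B
De Morgan's: NOT(OR of terms) = AND of negations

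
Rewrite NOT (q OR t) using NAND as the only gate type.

(((q NAND q) NAND (t NAND t)) NAND ((q NAND q) NAND (t NAND t)))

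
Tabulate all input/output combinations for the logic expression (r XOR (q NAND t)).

r | q | t | Output
------------------
0 | 0 | 0 | 1
0 | 0 | 1 | 1
0 | 1 | 0 | 1
0 | 1 | 1 | 0
1 | 0 | 0 | 0
1 | 0 | 1 | 0
1 | 1 | 0 | 0
1 | 1 | 1 | 1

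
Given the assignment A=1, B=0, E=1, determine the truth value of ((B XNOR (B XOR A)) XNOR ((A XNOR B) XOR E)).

Substituting: ((0 XNOR (0 XOR 1)) XNOR ((1 XNOR 0) XOR 1))
= 0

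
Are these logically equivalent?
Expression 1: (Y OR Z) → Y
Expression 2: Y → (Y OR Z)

No, Converse is not equivalent to original (counterexample: Z=1, Y=0)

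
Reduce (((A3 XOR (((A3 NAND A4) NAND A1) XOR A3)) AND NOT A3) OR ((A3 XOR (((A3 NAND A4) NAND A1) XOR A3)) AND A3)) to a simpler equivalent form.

By distribution ((E AND v) OR (E AND NOT v) = E) then XOR self-cancellation ((E XOR v) XOR v = E):
= ((A3 NAND A4) NAND A1)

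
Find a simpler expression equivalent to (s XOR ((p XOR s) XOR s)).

By XOR self-cancellation ((E XOR v) XOR v = E):
= (p XOR s)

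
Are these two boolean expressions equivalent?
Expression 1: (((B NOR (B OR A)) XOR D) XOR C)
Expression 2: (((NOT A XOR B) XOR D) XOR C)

No. Counterexample: with B=1, D=0, A=1, C=0, Expression 1 = 0 but Expression 2 = 1.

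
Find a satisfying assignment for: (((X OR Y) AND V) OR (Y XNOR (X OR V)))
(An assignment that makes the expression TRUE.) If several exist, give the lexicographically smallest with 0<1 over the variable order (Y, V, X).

Y=0, V=0, X=0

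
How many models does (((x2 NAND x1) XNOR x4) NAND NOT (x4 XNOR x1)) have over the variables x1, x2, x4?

Satisfying assignments: (0,0,0), (0,1,0), (1,0,0), (1,0,1), (1,1,1)
Count: 5 out of 8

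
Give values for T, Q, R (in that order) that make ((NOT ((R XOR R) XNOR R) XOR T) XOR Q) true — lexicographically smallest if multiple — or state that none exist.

T=0, Q=0, R=1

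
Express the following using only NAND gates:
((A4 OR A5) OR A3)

((((A4 NAND A4) NAND (A5 NAND A5)) NAND ((A4 NAND A4) NAND (A5 NAND A5))) NAND (A3 NAND A3))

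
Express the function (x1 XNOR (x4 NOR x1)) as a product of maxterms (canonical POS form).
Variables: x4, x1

ΠM(0, 1, 3) = (x4 OR x1) AND (x4 OR NOT x1) AND (NOT x4 OR NOT x1)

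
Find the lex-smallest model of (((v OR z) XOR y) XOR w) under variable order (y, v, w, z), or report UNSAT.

y=0, v=0, w=0, z=1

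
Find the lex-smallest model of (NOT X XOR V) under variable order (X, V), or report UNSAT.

X=0, V=0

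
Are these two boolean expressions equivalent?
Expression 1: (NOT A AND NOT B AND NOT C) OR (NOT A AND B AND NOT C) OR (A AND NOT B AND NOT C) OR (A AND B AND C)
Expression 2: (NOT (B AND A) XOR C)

Yes, they are equivalent — the two output columns agree on all 8 assignments:
A | B | C | Expression 1 | Expression 2
---------------------------------------
0 | 0 | 0 | 1 | 1
0 | 0 | 1 | 0 | 0
0 | 1 | 0 | 1 | 1
0 | 1 | 1 | 0 | 0
1 | 0 | 0 | 1 | 1
1 | 0 | 1 | 0 | 0
1 | 1 | 0 | 0 | 0
1 | 1 | 1 | 1 | 1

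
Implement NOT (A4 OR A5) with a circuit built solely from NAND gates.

(((A4 NAND A4) NAND (A5 NAND A5)) NAND ((A4 NAND A4) NAND (A5 NAND A5)))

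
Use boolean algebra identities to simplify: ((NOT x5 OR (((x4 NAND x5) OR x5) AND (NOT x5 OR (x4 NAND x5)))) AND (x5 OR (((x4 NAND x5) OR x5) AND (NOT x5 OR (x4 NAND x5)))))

By distribution ((E OR v) AND (E OR NOT v) = E) then distribution ((E OR v) AND (E OR NOT v) = E):
= (x4 NAND x5)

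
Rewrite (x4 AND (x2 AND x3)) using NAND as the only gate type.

((x4 NAND ((x2 NAND x3) NAND (x2 NAND x3))) NAND (x4 NAND ((x2 NAND x3) NAND (x2 NAND x3))))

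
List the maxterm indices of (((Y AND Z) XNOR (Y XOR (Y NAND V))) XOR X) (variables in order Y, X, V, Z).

ΠM(0, 1, 2, 3, 9, 10, 12, 15) = (Y OR X OR V OR Z) AND (Y OR X OR V OR NOT Z) AND (Y OR X OR NOT V OR Z) AND (Y OR X OR NOT V OR NOT Z) AND (NOT Y OR X OR V OR NOT Z) AND (NOT Y OR X OR NOT V OR Z) AND (NOT Y OR NOT X OR V OR Z) AND (NOT Y OR NOT X OR NOT V OR NOT Z)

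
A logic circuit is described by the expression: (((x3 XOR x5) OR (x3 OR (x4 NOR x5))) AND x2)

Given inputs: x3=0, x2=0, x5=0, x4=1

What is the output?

Substituting: (((0 XOR 0) OR (0 OR (1 NOR 0))) AND 0)
= 0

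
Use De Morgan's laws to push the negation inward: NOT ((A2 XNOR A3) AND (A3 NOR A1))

NOT (A2 XNOR A3) OR NOT (A3 NOR A1)
De Morgan's: NOT(AND of terms) = OR of negations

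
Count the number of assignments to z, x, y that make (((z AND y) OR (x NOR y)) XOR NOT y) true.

Satisfying assignments: (0,1,0), (1,0,1), (1,1,0), (1,1,1)
Count: 4 out of 8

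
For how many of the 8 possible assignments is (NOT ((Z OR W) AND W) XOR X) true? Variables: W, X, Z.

Satisfying assignments: (0,0,0), (0,0,1), (1,1,0), (1,1,1)
Count: 4 out of 8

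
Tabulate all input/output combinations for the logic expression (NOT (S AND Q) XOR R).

S | Q | R | Output
------------------
0 | 0 | 0 | 1
0 | 0 | 1 | 0
0 | 1 | 0 | 1
0 | 1 | 1 | 0
1 | 0 | 0 | 1
1 | 0 | 1 | 0
1 | 1 | 0 | 0
1 | 1 | 1 | 1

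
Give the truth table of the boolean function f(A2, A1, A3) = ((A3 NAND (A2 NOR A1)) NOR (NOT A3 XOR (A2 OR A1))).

A2 | A1 | A3 | Output
---------------------
0 | 0 | 0 | 0
0 | 0 | 1 | 1
0 | 1 | 0 | 0
0 | 1 | 1 | 0
1 | 0 | 0 | 0
1 | 0 | 1 | 0
1 | 1 | 0 | 0
1 | 1 | 1 | 0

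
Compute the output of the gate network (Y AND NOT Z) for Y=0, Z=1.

Substituting: (0 AND NOT 1)
= 0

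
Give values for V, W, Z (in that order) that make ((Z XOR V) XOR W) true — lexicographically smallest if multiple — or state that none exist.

V=0, W=0, Z=1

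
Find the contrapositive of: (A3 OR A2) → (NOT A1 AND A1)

Contrapositive: NOT (NOT A1 AND A1) → NOT (A3 OR A2)
Note: A statement and its contrapositive are logically equivalent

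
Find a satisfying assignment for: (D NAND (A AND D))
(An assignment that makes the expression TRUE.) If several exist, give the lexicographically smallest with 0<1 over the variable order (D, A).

D=0, A=0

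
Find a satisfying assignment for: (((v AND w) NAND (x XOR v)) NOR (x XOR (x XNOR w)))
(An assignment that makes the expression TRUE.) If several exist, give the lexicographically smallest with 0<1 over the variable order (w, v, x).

w=1, v=1, x=0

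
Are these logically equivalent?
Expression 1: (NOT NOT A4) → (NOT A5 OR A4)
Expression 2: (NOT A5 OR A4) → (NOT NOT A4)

No, Converse is not equivalent to original (counterexample: A4=0, A5=0)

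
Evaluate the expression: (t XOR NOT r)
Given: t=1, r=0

Substituting: (1 XOR NOT 0)
= 0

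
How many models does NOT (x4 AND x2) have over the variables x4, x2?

Satisfying assignments: (0,0), (0,1), (1,0)
Count: 3 out of 4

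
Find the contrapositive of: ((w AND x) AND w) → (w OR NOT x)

Contrapositive: NOT (w OR NOT x) → NOT ((w AND x) AND w)
Note: A statement and its contrapositive are logically equivalent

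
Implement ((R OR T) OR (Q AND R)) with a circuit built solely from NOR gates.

((((R NOR T) NOR (R NOR T)) NOR ((Q NOR Q) NOR (R NOR R))) NOR (((R NOR T) NOR (R NOR T)) NOR ((Q NOR Q) NOR (R NOR R))))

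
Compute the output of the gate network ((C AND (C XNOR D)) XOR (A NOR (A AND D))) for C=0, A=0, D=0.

Substituting: ((0 AND (0 XNOR 0)) XOR (0 NOR (0 AND 0)))
= 1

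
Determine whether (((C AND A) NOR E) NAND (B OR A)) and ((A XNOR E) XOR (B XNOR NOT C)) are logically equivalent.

No. Counterexample: with B=0, C=0, E=1, A=0, Expression 1 = 1 but Expression 2 = 0.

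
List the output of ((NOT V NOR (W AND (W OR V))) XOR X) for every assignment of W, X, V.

W | X | V | Output
------------------
0 | 0 | 0 | 0
0 | 0 | 1 | 1
0 | 1 | 0 | 1
0 | 1 | 1 | 0
1 | 0 | 0 | 0
1 | 0 | 1 | 0
1 | 1 | 0 | 1
1 | 1 | 1 | 1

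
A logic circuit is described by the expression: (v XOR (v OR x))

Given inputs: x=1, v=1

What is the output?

Substituting: (1 XOR (1 OR 1))
= 0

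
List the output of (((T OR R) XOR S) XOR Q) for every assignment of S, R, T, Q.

S | R | T | Q | Output
----------------------
0 | 0 | 0 | 0 | 0
0 | 0 | 0 | 1 | 1
0 | 0 | 1 | 0 | 1
0 | 0 | 1 | 1 | 0
0 | 1 | 0 | 0 | 1
0 | 1 | 0 | 1 | 0
0 | 1 | 1 | 0 | 1
0 | 1 | 1 | 1 | 0
1 | 0 | 0 | 0 | 1
1 | 0 | 0 | 1 | 0
1 | 0 | 1 | 0 | 0
1 | 0 | 1 | 1 | 1
1 | 1 | 0 | 0 | 0
1 | 1 | 0 | 1 | 1
1 | 1 | 1 | 0 | 0
1 | 1 | 1 | 1 | 1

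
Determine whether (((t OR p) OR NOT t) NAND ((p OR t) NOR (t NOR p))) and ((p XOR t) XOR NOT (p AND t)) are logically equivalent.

No. Counterexample: with p=0, t=1, Expression 1 = 1 but Expression 2 = 0.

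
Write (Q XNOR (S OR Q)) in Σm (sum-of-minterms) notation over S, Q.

Σm(0, 1, 3) = (NOT S AND NOT Q) OR (NOT S AND Q) OR (S AND Q)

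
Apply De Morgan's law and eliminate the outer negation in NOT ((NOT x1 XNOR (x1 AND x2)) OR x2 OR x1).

NOT (NOT x1 XNOR (x1 AND x2)) AND NOT x2 AND NOT x1
De Morgan's: NOT(OR of terms) = AND of negations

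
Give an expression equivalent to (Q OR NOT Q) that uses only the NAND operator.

((Q NAND Q) NAND ((Q NAND Q) NAND (Q NAND Q)))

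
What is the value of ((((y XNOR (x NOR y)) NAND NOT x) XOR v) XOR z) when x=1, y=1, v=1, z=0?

Substituting: ((((1 XNOR (1 NOR 1)) NAND NOT 1) XOR 1) XOR 0)
= 0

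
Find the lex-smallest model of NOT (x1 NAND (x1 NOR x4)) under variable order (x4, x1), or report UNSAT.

UNSATISFIABLE - no assignment makes this expression true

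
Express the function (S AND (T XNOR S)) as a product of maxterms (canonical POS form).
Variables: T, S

ΠM(0, 1, 2) = (T OR S) AND (T OR NOT S) AND (NOT T OR S)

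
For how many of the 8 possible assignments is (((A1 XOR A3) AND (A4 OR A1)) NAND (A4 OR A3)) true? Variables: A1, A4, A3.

Satisfying assignments: (0,0,0), (0,0,1), (0,1,0), (1,0,0), (1,0,1), (1,1,1)
Count: 6 out of 8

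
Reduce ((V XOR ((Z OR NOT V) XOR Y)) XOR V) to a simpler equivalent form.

By XOR self-cancellation ((E XOR v) XOR v = E):
= ((Z OR NOT V) XOR Y)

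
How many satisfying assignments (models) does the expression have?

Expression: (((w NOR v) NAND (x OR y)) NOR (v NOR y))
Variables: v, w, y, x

Satisfying assignments: (0,0,1,0), (0,0,1,1)
Count: 2 out of 16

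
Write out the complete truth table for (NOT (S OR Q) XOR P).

P | Q | S | Output
------------------
0 | 0 | 0 | 1
0 | 0 | 1 | 0
0 | 1 | 0 | 0
0 | 1 | 1 | 0
1 | 0 | 0 | 0
1 | 0 | 1 | 1
1 | 1 | 0 | 1
1 | 1 | 1 | 1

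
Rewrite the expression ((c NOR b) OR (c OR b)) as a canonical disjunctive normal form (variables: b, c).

(NOT b AND NOT c) OR (NOT b AND c) OR (b AND NOT c) OR (b AND c)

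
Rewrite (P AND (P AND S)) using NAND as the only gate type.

((P NAND ((P NAND S) NAND (P NAND S))) NAND (P NAND ((P NAND S) NAND (P NAND S))))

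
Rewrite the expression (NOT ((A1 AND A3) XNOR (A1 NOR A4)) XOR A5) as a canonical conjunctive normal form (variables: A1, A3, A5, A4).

(A1 OR A3 OR A5 OR NOT A4) AND (A1 OR A3 OR NOT A5 OR A4) AND (A1 OR NOT A3 OR A5 OR NOT A4) AND (A1 OR NOT A3 OR NOT A5 OR A4) AND (NOT A1 OR A3 OR A5 OR A4) AND (NOT A1 OR A3 OR A5 OR NOT A4) AND (NOT A1 OR NOT A3 OR NOT A5 OR A4) AND (NOT A1 OR NOT A3 OR NOT A5 OR NOT A4)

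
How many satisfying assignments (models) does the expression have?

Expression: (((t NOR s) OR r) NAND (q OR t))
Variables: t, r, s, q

Satisfying assignments: (0,0,0,0), (0,0,1,0), (0,0,1,1), (0,1,0,0), (0,1,1,0), (1,0,0,0), (1,0,0,1), (1,0,1,0), (1,0,1,1)
Count: 9 out of 16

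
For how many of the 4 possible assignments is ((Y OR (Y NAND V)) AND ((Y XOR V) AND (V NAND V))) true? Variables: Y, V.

Satisfying assignments: (1,0)
Count: 1 out of 4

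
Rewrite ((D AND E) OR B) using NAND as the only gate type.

((((D NAND E) NAND (D NAND E)) NAND ((D NAND E) NAND (D NAND E))) NAND (B NAND B))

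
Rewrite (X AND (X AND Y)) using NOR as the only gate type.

((X NOR X) NOR (((X NOR X) NOR (Y NOR Y)) NOR ((X NOR X) NOR (Y NOR Y))))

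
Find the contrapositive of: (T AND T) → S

Contrapositive: NOT S → NOT (T AND T)
Note: A statement and its contrapositive are logically equivalent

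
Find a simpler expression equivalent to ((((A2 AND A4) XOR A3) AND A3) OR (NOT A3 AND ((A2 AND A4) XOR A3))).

By distribution ((E AND v) OR (E AND NOT v) = E):
= ((A2 AND A4) XOR A3)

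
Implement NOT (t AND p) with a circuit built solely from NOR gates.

(((t NOR t) NOR (p NOR p)) NOR ((t NOR t) NOR (p NOR p)))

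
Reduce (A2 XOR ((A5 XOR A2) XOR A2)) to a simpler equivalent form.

By XOR self-cancellation ((E XOR v) XOR v = E):
= (A5 XOR A2)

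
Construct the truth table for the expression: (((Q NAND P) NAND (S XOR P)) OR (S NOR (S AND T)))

S | Q | P | T | Output
----------------------
0 | 0 | 0 | 0 | 1
0 | 0 | 0 | 1 | 1
0 | 0 | 1 | 0 | 1
0 | 0 | 1 | 1 | 1
0 | 1 | 0 | 0 | 1
0 | 1 | 0 | 1 | 1
0 | 1 | 1 | 0 | 1
0 | 1 | 1 | 1 | 1
1 | 0 | 0 | 0 | 0
1 | 0 | 0 | 1 | 0
1 | 0 | 1 | 0 | 1
1 | 0 | 1 | 1 | 1
1 | 1 | 0 | 0 | 0
1 | 1 | 0 | 1 | 0
1 | 1 | 1 | 0 | 1
1 | 1 | 1 | 1 | 1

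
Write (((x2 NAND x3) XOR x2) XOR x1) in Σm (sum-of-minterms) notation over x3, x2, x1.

Σm(0, 3, 4, 6) = (NOT x3 AND NOT x2 AND NOT x1) OR (NOT x3 AND x2 AND x1) OR (x3 AND NOT x2 AND NOT x1) OR (x3 AND x2 AND NOT x1)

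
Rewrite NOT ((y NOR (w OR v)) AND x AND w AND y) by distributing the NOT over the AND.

NOT (y NOR (w OR v)) OR NOT x OR NOT w OR NOT y
De Morgan's: NOT(AND of terms) = OR of negations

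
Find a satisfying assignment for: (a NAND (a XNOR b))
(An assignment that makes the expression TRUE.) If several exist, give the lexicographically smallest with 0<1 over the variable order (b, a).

b=0, a=0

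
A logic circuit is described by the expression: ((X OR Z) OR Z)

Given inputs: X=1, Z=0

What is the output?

Substituting: ((1 OR 0) OR 0)
= 1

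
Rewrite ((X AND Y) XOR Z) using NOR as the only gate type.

((((((X NOR X) NOR (Y NOR Y)) NOR Z) NOR (((X NOR X) NOR (Y NOR Y)) NOR Z)) NOR ((((X NOR X) NOR (Y NOR Y)) NOR Z) NOR (((X NOR X) NOR (Y NOR Y)) NOR Z))) NOR ((((((X NOR X) NOR (Y NOR Y)) NOR ((X NOR X) NOR (Y NOR Y))) NOR (Z NOR Z)) NOR ((((X NOR X) NOR (Y NOR Y)) NOR ((X NOR X) NOR (Y NOR Y))) NOR (Z NOR Z))) NOR (((((X NOR X) NOR (Y NOR Y)) NOR ((X NOR X) NOR (Y NOR Y))) NOR (Z NOR Z)) NOR ((((X NOR X) NOR (Y NOR Y)) NOR ((X NOR X) NOR (Y NOR Y))) NOR (Z NOR Z)))))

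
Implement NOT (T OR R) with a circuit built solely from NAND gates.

(((T NAND T) NAND (R NAND R)) NAND ((T NAND T) NAND (R NAND R)))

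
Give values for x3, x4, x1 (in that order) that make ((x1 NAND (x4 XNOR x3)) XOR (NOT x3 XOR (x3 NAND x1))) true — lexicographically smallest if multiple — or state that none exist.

x3=0, x4=0, x1=0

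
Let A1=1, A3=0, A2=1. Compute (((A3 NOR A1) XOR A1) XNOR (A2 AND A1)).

Substituting: (((0 NOR 1) XOR 1) XNOR (1 AND 1))
= 1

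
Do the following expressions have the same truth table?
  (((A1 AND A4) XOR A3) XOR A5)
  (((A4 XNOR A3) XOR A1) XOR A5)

No. Counterexample: with A3=0, A5=0, A1=0, A4=0, Expression 1 = 0 but Expression 2 = 1.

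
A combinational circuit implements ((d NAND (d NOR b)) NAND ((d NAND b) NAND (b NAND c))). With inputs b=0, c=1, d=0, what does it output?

Substituting: ((0 NAND (0 NOR 0)) NAND ((0 NAND 0) NAND (0 NAND 1)))
= 1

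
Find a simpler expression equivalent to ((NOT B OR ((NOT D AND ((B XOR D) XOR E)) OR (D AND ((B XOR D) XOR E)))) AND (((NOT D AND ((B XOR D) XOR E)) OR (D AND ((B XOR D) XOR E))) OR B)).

By distribution ((E OR v) AND (E OR NOT v) = E) then distribution ((E AND v) OR (E AND NOT v) = E):
= ((B XOR D) XOR E)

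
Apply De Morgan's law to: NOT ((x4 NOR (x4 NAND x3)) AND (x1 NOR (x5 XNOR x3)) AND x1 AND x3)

NOT (x4 NOR (x4 NAND x3)) OR NOT (x1 NOR (x5 XNOR x3)) OR NOT x1 OR NOT x3
De Morgan's: NOT(AND of terms) = OR of negations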